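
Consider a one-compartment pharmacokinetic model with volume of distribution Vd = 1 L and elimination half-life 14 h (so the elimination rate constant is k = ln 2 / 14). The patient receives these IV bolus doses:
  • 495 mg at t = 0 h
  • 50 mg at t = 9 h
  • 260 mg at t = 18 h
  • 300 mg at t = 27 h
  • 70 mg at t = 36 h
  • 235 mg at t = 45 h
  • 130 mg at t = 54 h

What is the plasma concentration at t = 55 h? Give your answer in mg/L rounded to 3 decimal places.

448.543 mg/L

k = ln 2 / 14 = 0.04951 per h
Dose 1 (495 mg at t=0 h): 495·exp(−0.04951·55) = 32.508 mg/L
Dose 2 (50 mg at t=9 h): 50·exp(−0.04951·46) = 5.127 mg/L
Dose 3 (260 mg at t=18 h): 260·exp(−0.04951·37) = 41.629 mg/L
Dose 4 (300 mg at t=27 h): 300·exp(−0.04951·28) = 75.000 mg/L
Dose 5 (70 mg at t=36 h): 70·exp(−0.04951·19) = 27.325 mg/L
Dose 6 (235 mg at t=45 h): 235·exp(−0.04951·10) = 143.234 mg/L
Dose 7 (130 mg at t=54 h): 130·exp(−0.04951·1) = 123.720 mg/L
C(55) = 32.508 + 5.127 + 41.629 + 75.000 + 27.325 + 143.234 + 123.720 = 448.543 mg/L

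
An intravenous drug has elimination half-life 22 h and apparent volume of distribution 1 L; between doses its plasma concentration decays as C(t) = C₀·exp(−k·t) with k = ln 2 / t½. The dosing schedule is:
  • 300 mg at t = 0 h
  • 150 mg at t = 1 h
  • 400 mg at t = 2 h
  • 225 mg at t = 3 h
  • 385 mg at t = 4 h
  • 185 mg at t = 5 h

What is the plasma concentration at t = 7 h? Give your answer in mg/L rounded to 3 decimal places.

1428.823 mg/L

k = ln 2 / 22 = 0.03151 per h
Dose 1 (300 mg at t=0 h): 300·exp(−0.03151·7) = 240.624 mg/L
Dose 2 (150 mg at t=1 h): 150·exp(−0.03151·6) = 124.163 mg/L
Dose 3 (400 mg at t=2 h): 400·exp(−0.03151·5) = 341.699 mg/L
Dose 4 (225 mg at t=3 h): 225·exp(−0.03151·4) = 198.358 mg/L
Dose 5 (385 mg at t=4 h): 385·exp(−0.03151·3) = 350.277 mg/L
Dose 6 (185 mg at t=5 h): 185·exp(−0.03151·2) = 173.702 mg/L
C(7) = 240.624 + 124.163 + 341.699 + 198.358 + 350.277 + 173.702 = 1428.823 mg/L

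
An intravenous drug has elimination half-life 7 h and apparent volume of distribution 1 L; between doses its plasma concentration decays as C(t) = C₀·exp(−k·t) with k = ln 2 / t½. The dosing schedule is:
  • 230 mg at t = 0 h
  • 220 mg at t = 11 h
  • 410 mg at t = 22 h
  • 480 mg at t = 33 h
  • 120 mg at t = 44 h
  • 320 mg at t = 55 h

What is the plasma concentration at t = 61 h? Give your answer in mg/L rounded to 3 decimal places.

239.671 mg/L

k = ln 2 / 7 = 0.09902 per h
Dose 1 (230 mg at t=0 h): 230·exp(−0.09902·61) = 0.548 mg/L
Dose 2 (220 mg at t=11 h): 220·exp(−0.09902·50) = 1.557 mg/L
Dose 3 (410 mg at t=22 h): 410·exp(−0.09902·39) = 8.622 mg/L
Dose 4 (480 mg at t=33 h): 480·exp(−0.09902·28) = 30.000 mg/L
Dose 5 (120 mg at t=44 h): 120·exp(−0.09902·17) = 22.290 mg/L
Dose 6 (320 mg at t=55 h): 320·exp(−0.09902·6) = 176.654 mg/L
C(61) = 0.548 + 1.557 + 8.622 + 30.000 + 22.290 + 176.654 = 239.671 mg/L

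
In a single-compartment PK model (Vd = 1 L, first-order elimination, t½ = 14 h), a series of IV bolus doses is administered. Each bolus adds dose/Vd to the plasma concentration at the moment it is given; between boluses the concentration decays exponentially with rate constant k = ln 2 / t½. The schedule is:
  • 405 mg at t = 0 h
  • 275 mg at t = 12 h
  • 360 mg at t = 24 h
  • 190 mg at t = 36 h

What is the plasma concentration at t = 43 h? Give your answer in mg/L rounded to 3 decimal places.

k = ln 2 / 14 = 0.04951 per h
Dose 1 (405 mg at t=0 h): 405·exp(−0.04951·43) = 48.180 mg/L
Dose 2 (275 mg at t=12 h): 275·exp(−0.04951·31) = 59.261 mg/L
Dose 3 (360 mg at t=24 h): 360·exp(−0.04951·19) = 140.528 mg/L
Dose 4 (190 mg at t=36 h): 190·exp(−0.04951·7) = 134.350 mg/L
C(43) = 48.180 + 59.261 + 140.528 + 134.350 = 382.318 mg/L

382.318 mg/L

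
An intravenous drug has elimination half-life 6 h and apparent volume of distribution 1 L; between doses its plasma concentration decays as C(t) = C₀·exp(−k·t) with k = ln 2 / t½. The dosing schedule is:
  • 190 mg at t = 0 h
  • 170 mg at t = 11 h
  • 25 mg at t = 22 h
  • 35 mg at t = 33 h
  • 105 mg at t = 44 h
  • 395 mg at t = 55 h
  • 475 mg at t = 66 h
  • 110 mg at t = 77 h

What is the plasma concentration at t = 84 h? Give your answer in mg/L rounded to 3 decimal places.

k = ln 2 / 6 = 0.11552 per h
Dose 1 (190 mg at t=0 h): 190·exp(−0.11552·84) = 0.012 mg/L
Dose 2 (170 mg at t=11 h): 170·exp(−0.11552·73) = 0.037 mg/L
Dose 3 (25 mg at t=22 h): 25·exp(−0.11552·62) = 0.019 mg/L
Dose 4 (35 mg at t=33 h): 35·exp(−0.11552·51) = 0.097 mg/L
Dose 5 (105 mg at t=44 h): 105·exp(−0.11552·40) = 1.034 mg/L
Dose 6 (395 mg at t=55 h): 395·exp(−0.11552·29) = 13.855 mg/L
Dose 7 (475 mg at t=66 h): 475·exp(−0.11552·18) = 59.375 mg/L
Dose 8 (110 mg at t=77 h): 110·exp(−0.11552·7) = 48.999 mg/L
C(84) = 0.012 + 0.037 + 0.019 + 0.097 + 1.034 + 13.855 + 59.375 + 48.999 = 123.428 mg/L

123.428 mg/L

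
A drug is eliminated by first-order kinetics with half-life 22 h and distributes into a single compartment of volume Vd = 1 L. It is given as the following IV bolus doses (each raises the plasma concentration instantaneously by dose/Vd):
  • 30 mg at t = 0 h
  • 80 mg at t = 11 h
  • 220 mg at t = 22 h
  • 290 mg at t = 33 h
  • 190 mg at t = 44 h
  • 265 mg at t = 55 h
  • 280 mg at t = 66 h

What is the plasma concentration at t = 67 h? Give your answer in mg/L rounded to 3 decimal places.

k = ln 2 / 22 = 0.03151 per h
Dose 1 (30 mg at t=0 h): 30·exp(−0.03151·67) = 3.634 mg/L
Dose 2 (80 mg at t=11 h): 80·exp(−0.03151·56) = 13.704 mg/L
Dose 3 (220 mg at t=22 h): 220·exp(−0.03151·45) = 53.294 mg/L
Dose 4 (290 mg at t=33 h): 290·exp(−0.03151·34) = 99.350 mg/L
Dose 5 (190 mg at t=44 h): 190·exp(−0.03151·23) = 92.054 mg/L
Dose 6 (265 mg at t=55 h): 265·exp(−0.03151·12) = 181.572 mg/L
Dose 7 (280 mg at t=66 h): 280·exp(−0.03151·1) = 271.316 mg/L
C(67) = 3.634 + 13.704 + 53.294 + 99.350 + 92.054 + 181.572 + 271.316 = 714.922 mg/L

714.922 mg/L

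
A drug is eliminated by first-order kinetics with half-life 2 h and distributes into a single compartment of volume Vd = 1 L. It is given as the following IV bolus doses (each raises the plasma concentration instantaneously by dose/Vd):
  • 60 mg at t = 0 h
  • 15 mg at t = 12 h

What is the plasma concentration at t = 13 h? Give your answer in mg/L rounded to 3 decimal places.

11.270 mg/L

k = ln 2 / 2 = 0.34657 per h
Dose 1 (60 mg at t=0 h): 60·exp(−0.34657·13) = 0.663 mg/L
Dose 2 (15 mg at t=12 h): 15·exp(−0.34657·1) = 10.607 mg/L
C(13) = 0.663 + 10.607 = 11.270 mg/L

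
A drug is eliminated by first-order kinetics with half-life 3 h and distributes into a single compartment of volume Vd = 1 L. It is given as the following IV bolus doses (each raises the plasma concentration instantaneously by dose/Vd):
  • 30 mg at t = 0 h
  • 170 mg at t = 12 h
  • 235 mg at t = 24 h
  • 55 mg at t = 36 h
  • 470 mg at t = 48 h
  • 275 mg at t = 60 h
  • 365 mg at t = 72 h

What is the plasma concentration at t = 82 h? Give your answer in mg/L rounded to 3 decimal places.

38.102 mg/L

k = ln 2 / 3 = 0.23105 per h
Dose 1 (30 mg at t=0 h): 30·exp(−0.23105·82) = 0.000 mg/L
Dose 2 (170 mg at t=12 h): 170·exp(−0.23105·70) = 0.000 mg/L
Dose 3 (235 mg at t=24 h): 235·exp(−0.23105·58) = 0.000 mg/L
Dose 4 (55 mg at t=36 h): 55·exp(−0.23105·46) = 0.001 mg/L
Dose 5 (470 mg at t=48 h): 470·exp(−0.23105·34) = 0.182 mg/L
Dose 6 (275 mg at t=60 h): 275·exp(−0.23105·22) = 1.705 mg/L
Dose 7 (365 mg at t=72 h): 365·exp(−0.23105·10) = 36.213 mg/L
C(82) = 0.000 + 0.000 + 0.000 + 0.001 + 0.182 + 1.705 + 36.213 = 38.102 mg/L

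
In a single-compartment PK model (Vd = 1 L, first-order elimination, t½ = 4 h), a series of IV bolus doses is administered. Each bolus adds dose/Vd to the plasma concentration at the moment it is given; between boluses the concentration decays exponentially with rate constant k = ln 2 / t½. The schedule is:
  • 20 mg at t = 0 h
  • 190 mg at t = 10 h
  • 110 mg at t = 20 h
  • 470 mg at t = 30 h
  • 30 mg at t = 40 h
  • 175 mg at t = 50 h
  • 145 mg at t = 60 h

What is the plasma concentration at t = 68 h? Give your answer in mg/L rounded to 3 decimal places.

44.903 mg/L

k = ln 2 / 4 = 0.17329 per h
Dose 1 (20 mg at t=0 h): 20·exp(−0.17329·68) = 0.000 mg/L
Dose 2 (190 mg at t=10 h): 190·exp(−0.17329·58) = 0.008 mg/L
Dose 3 (110 mg at t=20 h): 110·exp(−0.17329·48) = 0.027 mg/L
Dose 4 (470 mg at t=30 h): 470·exp(−0.17329·38) = 0.649 mg/L
Dose 5 (30 mg at t=40 h): 30·exp(−0.17329·28) = 0.234 mg/L
Dose 6 (175 mg at t=50 h): 175·exp(−0.17329·18) = 7.734 mg/L
Dose 7 (145 mg at t=60 h): 145·exp(−0.17329·8) = 36.250 mg/L
C(68) = 0.000 + 0.008 + 0.027 + 0.649 + 0.234 + 7.734 + 36.250 = 44.903 mg/L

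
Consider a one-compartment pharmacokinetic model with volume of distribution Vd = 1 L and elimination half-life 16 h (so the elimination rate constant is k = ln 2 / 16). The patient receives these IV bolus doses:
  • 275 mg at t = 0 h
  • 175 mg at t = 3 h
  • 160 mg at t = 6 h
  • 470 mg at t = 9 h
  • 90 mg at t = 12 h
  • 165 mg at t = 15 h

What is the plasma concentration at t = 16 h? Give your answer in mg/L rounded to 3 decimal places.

k = ln 2 / 16 = 0.04332 per h
Dose 1 (275 mg at t=0 h): 275·exp(−0.04332·16) = 137.500 mg/L
Dose 2 (175 mg at t=3 h): 175·exp(−0.04332·13) = 99.644 mg/L
Dose 3 (160 mg at t=6 h): 160·exp(−0.04332·10) = 103.747 mg/L
Dose 4 (470 mg at t=9 h): 470·exp(−0.04332·7) = 347.054 mg/L
Dose 5 (90 mg at t=12 h): 90·exp(−0.04332·4) = 75.681 mg/L
Dose 6 (165 mg at t=15 h): 165·exp(−0.04332·1) = 158.005 mg/L
C(16) = 137.500 + 99.644 + 103.747 + 347.054 + 75.681 + 158.005 = 921.631 mg/L

921.631 mg/L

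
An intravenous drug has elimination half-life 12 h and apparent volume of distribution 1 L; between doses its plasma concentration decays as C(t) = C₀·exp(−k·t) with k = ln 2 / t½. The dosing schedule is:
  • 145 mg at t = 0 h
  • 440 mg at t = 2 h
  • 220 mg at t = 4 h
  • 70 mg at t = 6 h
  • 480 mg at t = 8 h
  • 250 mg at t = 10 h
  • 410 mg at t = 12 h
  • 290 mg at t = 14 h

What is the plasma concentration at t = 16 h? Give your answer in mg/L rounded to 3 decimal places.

k = ln 2 / 12 = 0.05776 per h
Dose 1 (145 mg at t=0 h): 145·exp(−0.05776·16) = 57.543 mg/L
Dose 2 (440 mg at t=2 h): 440·exp(−0.05776·14) = 195.998 mg/L
Dose 3 (220 mg at t=4 h): 220·exp(−0.05776·12) = 110.000 mg/L
Dose 4 (70 mg at t=6 h): 70·exp(−0.05776·10) = 39.286 mg/L
Dose 5 (480 mg at t=8 h): 480·exp(−0.05776·8) = 302.381 mg/L
Dose 6 (250 mg at t=10 h): 250·exp(−0.05776·6) = 176.777 mg/L
Dose 7 (410 mg at t=12 h): 410·exp(−0.05776·4) = 325.417 mg/L
Dose 8 (290 mg at t=14 h): 290·exp(−0.05776·2) = 258.361 mg/L
C(16) = 57.543 + 195.998 + 110.000 + 39.286 + 302.381 + 176.777 + 325.417 + 258.361 = 1465.763 mg/L

1465.763 mg/L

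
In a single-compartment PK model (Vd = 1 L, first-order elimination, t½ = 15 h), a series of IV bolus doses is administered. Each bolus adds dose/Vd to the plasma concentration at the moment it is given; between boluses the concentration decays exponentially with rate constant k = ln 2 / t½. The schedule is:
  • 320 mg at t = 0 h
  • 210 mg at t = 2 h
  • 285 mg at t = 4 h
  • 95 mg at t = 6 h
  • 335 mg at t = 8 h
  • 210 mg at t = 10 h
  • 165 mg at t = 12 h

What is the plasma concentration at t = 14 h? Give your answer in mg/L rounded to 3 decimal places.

1112.237 mg/L

k = ln 2 / 15 = 0.04621 per h
Dose 1 (320 mg at t=0 h): 320·exp(−0.04621·14) = 167.567 mg/L
Dose 2 (210 mg at t=2 h): 210·exp(−0.04621·12) = 120.613 mg/L
Dose 3 (285 mg at t=4 h): 285·exp(−0.04621·10) = 179.539 mg/L
Dose 4 (95 mg at t=6 h): 95·exp(−0.04621·8) = 65.641 mg/L
Dose 5 (335 mg at t=8 h): 335·exp(−0.04621·6) = 253.883 mg/L
Dose 6 (210 mg at t=10 h): 210·exp(−0.04621·4) = 174.560 mg/L
Dose 7 (165 mg at t=12 h): 165·exp(−0.04621·2) = 150.434 mg/L
C(14) = 167.567 + 120.613 + 179.539 + 65.641 + 253.883 + 174.560 + 150.434 = 1112.237 mg/L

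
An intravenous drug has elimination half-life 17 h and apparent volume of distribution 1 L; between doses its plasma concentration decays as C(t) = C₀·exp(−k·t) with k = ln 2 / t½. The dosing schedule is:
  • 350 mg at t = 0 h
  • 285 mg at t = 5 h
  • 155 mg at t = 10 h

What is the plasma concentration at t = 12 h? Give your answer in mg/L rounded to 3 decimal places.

k = ln 2 / 17 = 0.04077 per h
Dose 1 (350 mg at t=0 h): 350·exp(−0.04077·12) = 214.574 mg/L
Dose 2 (285 mg at t=5 h): 285·exp(−0.04077·7) = 214.235 mg/L
Dose 3 (155 mg at t=10 h): 155·exp(−0.04077·2) = 142.862 mg/L
C(12) = 214.574 + 214.235 + 142.862 = 571.671 mg/L

571.671 mg/L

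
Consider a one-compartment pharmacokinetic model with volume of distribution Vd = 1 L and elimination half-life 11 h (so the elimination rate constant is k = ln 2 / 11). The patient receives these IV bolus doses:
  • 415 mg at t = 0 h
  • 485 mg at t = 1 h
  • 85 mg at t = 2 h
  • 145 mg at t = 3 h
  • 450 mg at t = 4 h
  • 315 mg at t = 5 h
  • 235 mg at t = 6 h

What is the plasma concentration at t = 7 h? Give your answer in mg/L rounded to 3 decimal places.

1644.854 mg/L

k = ln 2 / 11 = 0.06301 per h
Dose 1 (415 mg at t=0 h): 415·exp(−0.06301·7) = 266.983 mg/L
Dose 2 (485 mg at t=1 h): 485·exp(−0.06301·6) = 332.310 mg/L
Dose 3 (85 mg at t=2 h): 85·exp(−0.06301·5) = 62.028 mg/L
Dose 4 (145 mg at t=3 h): 145·exp(−0.06301·4) = 112.694 mg/L
Dose 5 (450 mg at t=4 h): 450·exp(−0.06301·3) = 372.489 mg/L
Dose 6 (315 mg at t=5 h): 315·exp(−0.06301·2) = 277.701 mg/L
Dose 7 (235 mg at t=6 h): 235·exp(−0.06301·1) = 220.649 mg/L
C(7) = 266.983 + 332.310 + 62.028 + 112.694 + 372.489 + 277.701 + 220.649 = 1644.854 mg/L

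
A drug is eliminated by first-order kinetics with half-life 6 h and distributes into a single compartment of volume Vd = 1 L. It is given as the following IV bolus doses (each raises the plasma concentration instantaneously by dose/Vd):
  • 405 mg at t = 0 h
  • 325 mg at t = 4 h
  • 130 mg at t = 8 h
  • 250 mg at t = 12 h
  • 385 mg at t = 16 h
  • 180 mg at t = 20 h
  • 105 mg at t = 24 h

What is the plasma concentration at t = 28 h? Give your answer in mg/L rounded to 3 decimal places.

322.357 mg/L

k = ln 2 / 6 = 0.11552 per h
Dose 1 (405 mg at t=0 h): 405·exp(−0.11552·28) = 15.946 mg/L
Dose 2 (325 mg at t=4 h): 325·exp(−0.11552·24) = 20.312 mg/L
Dose 3 (130 mg at t=8 h): 130·exp(−0.11552·20) = 12.898 mg/L
Dose 4 (250 mg at t=12 h): 250·exp(−0.11552·16) = 39.373 mg/L
Dose 5 (385 mg at t=16 h): 385·exp(−0.11552·12) = 96.250 mg/L
Dose 6 (180 mg at t=20 h): 180·exp(−0.11552·8) = 71.433 mg/L
Dose 7 (105 mg at t=24 h): 105·exp(−0.11552·4) = 66.146 mg/L
C(28) = 15.946 + 20.312 + 12.898 + 39.373 + 96.250 + 71.433 + 66.146 = 322.357 mg/L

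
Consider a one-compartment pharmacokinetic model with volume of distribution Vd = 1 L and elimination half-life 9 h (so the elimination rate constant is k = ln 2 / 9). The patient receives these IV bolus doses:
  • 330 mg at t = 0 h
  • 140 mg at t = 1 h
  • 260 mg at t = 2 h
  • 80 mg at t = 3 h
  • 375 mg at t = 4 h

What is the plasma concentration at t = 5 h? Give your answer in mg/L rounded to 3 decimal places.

k = ln 2 / 9 = 0.07702 per h
Dose 1 (330 mg at t=0 h): 330·exp(−0.07702·5) = 224.530 mg/L
Dose 2 (140 mg at t=1 h): 140·exp(−0.07702·4) = 102.881 mg/L
Dose 3 (260 mg at t=2 h): 260·exp(−0.07702·3) = 206.362 mg/L
Dose 4 (80 mg at t=3 h): 80·exp(−0.07702·2) = 68.580 mg/L
Dose 5 (375 mg at t=4 h): 375·exp(−0.07702·1) = 347.203 mg/L
C(5) = 224.530 + 102.881 + 206.362 + 68.580 + 347.203 = 949.556 mg/L

949.556 mg/L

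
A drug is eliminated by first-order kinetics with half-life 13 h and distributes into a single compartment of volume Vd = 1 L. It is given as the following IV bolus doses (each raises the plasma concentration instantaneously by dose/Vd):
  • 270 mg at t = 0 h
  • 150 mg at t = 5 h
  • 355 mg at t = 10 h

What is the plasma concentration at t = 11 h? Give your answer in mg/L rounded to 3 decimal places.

k = ln 2 / 13 = 0.05332 per h
Dose 1 (270 mg at t=0 h): 270·exp(−0.05332·11) = 150.192 mg/L
Dose 2 (150 mg at t=5 h): 150·exp(−0.05332·6) = 108.932 mg/L
Dose 3 (355 mg at t=10 h): 355·exp(−0.05332·1) = 336.568 mg/L
C(11) = 150.192 + 108.932 + 336.568 = 595.691 mg/L

595.691 mg/L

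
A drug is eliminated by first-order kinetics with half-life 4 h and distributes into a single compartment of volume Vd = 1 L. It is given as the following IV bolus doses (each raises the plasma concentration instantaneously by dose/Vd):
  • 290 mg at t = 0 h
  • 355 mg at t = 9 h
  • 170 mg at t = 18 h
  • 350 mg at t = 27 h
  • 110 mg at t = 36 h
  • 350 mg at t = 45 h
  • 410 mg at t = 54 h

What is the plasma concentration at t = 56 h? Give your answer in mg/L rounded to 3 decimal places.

348.034 mg/L

k = ln 2 / 4 = 0.17329 per h
Dose 1 (290 mg at t=0 h): 290·exp(−0.17329·56) = 0.018 mg/L
Dose 2 (355 mg at t=9 h): 355·exp(−0.17329·47) = 0.103 mg/L
Dose 3 (170 mg at t=18 h): 170·exp(−0.17329·38) = 0.235 mg/L
Dose 4 (350 mg at t=27 h): 350·exp(−0.17329·29) = 2.299 mg/L
Dose 5 (110 mg at t=36 h): 110·exp(−0.17329·20) = 3.438 mg/L
Dose 6 (350 mg at t=45 h): 350·exp(−0.17329·11) = 52.028 mg/L
Dose 7 (410 mg at t=54 h): 410·exp(−0.17329·2) = 289.914 mg/L
C(56) = 0.018 + 0.103 + 0.235 + 2.299 + 3.438 + 52.028 + 289.914 = 348.034 mg/L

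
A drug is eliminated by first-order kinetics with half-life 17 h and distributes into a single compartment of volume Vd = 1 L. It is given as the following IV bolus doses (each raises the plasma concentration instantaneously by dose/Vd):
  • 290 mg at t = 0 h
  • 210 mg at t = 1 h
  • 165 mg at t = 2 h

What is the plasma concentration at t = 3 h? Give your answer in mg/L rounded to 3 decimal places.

608.573 mg/L

k = ln 2 / 17 = 0.04077 per h
Dose 1 (290 mg at t=0 h): 290·exp(−0.04077·3) = 256.611 mg/L
Dose 2 (210 mg at t=1 h): 210·exp(−0.04077·2) = 193.555 mg/L
Dose 3 (165 mg at t=2 h): 165·exp(−0.04077·1) = 158.408 mg/L
C(3) = 256.611 + 193.555 + 158.408 = 608.573 mg/L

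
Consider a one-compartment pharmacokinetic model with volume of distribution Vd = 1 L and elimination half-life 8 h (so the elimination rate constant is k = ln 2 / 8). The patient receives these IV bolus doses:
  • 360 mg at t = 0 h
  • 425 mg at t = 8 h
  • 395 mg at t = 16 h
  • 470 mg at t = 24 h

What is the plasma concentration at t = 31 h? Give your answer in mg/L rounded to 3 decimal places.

446.427 mg/L

k = ln 2 / 8 = 0.08664 per h
Dose 1 (360 mg at t=0 h): 360·exp(−0.08664·31) = 24.536 mg/L
Dose 2 (425 mg at t=8 h): 425·exp(−0.08664·23) = 57.933 mg/L
Dose 3 (395 mg at t=16 h): 395·exp(−0.08664·15) = 107.688 mg/L
Dose 4 (470 mg at t=24 h): 470·exp(−0.08664·7) = 256.269 mg/L
C(31) = 24.536 + 57.933 + 107.688 + 256.269 = 446.427 mg/L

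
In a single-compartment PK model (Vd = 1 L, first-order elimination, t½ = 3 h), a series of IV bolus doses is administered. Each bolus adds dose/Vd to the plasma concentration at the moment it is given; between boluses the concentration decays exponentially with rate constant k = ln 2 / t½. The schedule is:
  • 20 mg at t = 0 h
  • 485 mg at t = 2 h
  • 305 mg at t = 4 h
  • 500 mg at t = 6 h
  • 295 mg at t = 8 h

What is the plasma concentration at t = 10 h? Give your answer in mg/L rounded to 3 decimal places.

k = ln 2 / 3 = 0.23105 per h
Dose 1 (20 mg at t=0 h): 20·exp(−0.23105·10) = 1.984 mg/L
Dose 2 (485 mg at t=2 h): 485·exp(−0.23105·8) = 76.383 mg/L
Dose 3 (305 mg at t=4 h): 305·exp(−0.23105·6) = 76.250 mg/L
Dose 4 (500 mg at t=6 h): 500·exp(−0.23105·4) = 198.425 mg/L
Dose 5 (295 mg at t=8 h): 295·exp(−0.23105·2) = 185.838 mg/L
C(10) = 1.984 + 76.383 + 76.250 + 198.425 + 185.838 = 538.880 mg/L

538.880 mg/L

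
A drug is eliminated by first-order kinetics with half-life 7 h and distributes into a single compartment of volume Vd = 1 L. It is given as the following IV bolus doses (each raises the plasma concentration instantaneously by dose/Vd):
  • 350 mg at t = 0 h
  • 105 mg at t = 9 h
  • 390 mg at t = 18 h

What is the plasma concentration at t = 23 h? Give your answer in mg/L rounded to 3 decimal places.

k = ln 2 / 7 = 0.09902 per h
Dose 1 (350 mg at t=0 h): 350·exp(−0.09902·23) = 35.890 mg/L
Dose 2 (105 mg at t=9 h): 105·exp(−0.09902·14) = 26.250 mg/L
Dose 3 (390 mg at t=18 h): 390·exp(−0.09902·5) = 237.708 mg/L
C(23) = 35.890 + 26.250 + 237.708 = 299.847 mg/L

299.847 mg/L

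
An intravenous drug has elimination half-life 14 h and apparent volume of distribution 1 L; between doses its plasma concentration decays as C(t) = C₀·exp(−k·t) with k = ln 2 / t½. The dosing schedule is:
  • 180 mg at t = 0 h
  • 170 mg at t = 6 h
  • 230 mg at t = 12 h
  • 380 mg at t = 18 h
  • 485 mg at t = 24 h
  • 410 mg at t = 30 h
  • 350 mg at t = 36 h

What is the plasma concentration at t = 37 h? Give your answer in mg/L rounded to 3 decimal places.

k = ln 2 / 14 = 0.04951 per h
Dose 1 (180 mg at t=0 h): 180·exp(−0.04951·37) = 28.820 mg/L
Dose 2 (170 mg at t=6 h): 170·exp(−0.04951·31) = 36.634 mg/L
Dose 3 (230 mg at t=12 h): 230·exp(−0.04951·25) = 66.707 mg/L
Dose 4 (380 mg at t=18 h): 380·exp(−0.04951·19) = 148.335 mg/L
Dose 5 (485 mg at t=24 h): 485·exp(−0.04951·13) = 254.808 mg/L
Dose 6 (410 mg at t=30 h): 410·exp(−0.04951·7) = 289.914 mg/L
Dose 7 (350 mg at t=36 h): 350·exp(−0.04951·1) = 333.093 mg/L
C(37) = 28.820 + 36.634 + 66.707 + 148.335 + 254.808 + 289.914 + 333.093 = 1158.312 mg/L

1158.312 mg/L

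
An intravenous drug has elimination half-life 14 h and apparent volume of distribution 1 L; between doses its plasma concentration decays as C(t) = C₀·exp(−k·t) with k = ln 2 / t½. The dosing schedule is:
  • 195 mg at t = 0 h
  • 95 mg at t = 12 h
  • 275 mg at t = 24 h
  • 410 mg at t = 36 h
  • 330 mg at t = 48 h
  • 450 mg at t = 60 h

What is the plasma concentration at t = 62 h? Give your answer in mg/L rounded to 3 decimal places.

744.695 mg/L

k = ln 2 / 14 = 0.04951 per h
Dose 1 (195 mg at t=0 h): 195·exp(−0.04951·62) = 9.055 mg/L
Dose 2 (95 mg at t=12 h): 95·exp(−0.04951·50) = 7.991 mg/L
Dose 3 (275 mg at t=24 h): 275·exp(−0.04951·38) = 41.904 mg/L
Dose 4 (410 mg at t=36 h): 410·exp(−0.04951·26) = 113.169 mg/L
Dose 5 (330 mg at t=48 h): 330·exp(−0.04951·14) = 165.000 mg/L
Dose 6 (450 mg at t=60 h): 450·exp(−0.04951·2) = 407.576 mg/L
C(62) = 9.055 + 7.991 + 41.904 + 113.169 + 165.000 + 407.576 = 744.695 mg/L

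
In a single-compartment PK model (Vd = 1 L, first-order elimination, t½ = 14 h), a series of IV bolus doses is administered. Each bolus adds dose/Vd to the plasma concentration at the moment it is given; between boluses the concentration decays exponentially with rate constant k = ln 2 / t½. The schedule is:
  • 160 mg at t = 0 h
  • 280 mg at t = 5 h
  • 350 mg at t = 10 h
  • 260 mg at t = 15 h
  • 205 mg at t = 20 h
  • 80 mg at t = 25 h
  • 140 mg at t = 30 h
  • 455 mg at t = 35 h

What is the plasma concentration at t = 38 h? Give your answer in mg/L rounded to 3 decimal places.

k = ln 2 / 14 = 0.04951 per h
Dose 1 (160 mg at t=0 h): 160·exp(−0.04951·38) = 24.380 mg/L
Dose 2 (280 mg at t=5 h): 280·exp(−0.04951·33) = 54.650 mg/L
Dose 3 (350 mg at t=10 h): 350·exp(−0.04951·28) = 87.500 mg/L
Dose 4 (260 mg at t=15 h): 260·exp(−0.04951·23) = 83.258 mg/L
Dose 5 (205 mg at t=20 h): 205·exp(−0.04951·18) = 84.084 mg/L
Dose 6 (80 mg at t=25 h): 80·exp(−0.04951·13) = 42.030 mg/L
Dose 7 (140 mg at t=30 h): 140·exp(−0.04951·8) = 94.213 mg/L
Dose 8 (455 mg at t=35 h): 455·exp(−0.04951·3) = 392.198 mg/L
C(38) = 24.380 + 54.650 + 87.500 + 83.258 + 84.084 + 42.030 + 94.213 + 392.198 = 862.313 mg/L

862.313 mg/L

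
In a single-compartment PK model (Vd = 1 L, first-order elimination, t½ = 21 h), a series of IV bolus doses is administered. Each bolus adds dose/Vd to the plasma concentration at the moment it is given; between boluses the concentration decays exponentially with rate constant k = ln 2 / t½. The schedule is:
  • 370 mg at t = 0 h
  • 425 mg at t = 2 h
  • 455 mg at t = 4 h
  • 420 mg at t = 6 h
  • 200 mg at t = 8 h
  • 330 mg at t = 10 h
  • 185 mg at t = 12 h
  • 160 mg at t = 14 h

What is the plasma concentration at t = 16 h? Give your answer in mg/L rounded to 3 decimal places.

k = ln 2 / 21 = 0.03301 per h
Dose 1 (370 mg at t=0 h): 370·exp(−0.03301·16) = 218.195 mg/L
Dose 2 (425 mg at t=2 h): 425·exp(−0.03301·14) = 267.733 mg/L
Dose 3 (455 mg at t=4 h): 455·exp(−0.03301·12) = 306.192 mg/L
Dose 4 (420 mg at t=6 h): 420·exp(−0.03301·10) = 301.927 mg/L
Dose 5 (200 mg at t=8 h): 200·exp(−0.03301·8) = 153.586 mg/L
Dose 6 (330 mg at t=10 h): 330·exp(−0.03301·6) = 270.711 mg/L
Dose 7 (185 mg at t=12 h): 185·exp(−0.03301·4) = 162.119 mg/L
Dose 8 (160 mg at t=14 h): 160·exp(−0.03301·2) = 149.779 mg/L
C(16) = 218.195 + 267.733 + 306.192 + 301.927 + 153.586 + 270.711 + 162.119 + 149.779 = 1830.242 mg/L

1830.242 mg/L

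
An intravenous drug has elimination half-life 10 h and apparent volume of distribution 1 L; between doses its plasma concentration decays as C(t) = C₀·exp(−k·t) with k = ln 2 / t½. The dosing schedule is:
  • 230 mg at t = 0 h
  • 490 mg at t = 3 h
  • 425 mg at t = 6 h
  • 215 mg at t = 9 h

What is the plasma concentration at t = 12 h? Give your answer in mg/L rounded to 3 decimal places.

k = ln 2 / 10 = 0.06931 per h
Dose 1 (230 mg at t=0 h): 230·exp(−0.06931·12) = 100.113 mg/L
Dose 2 (490 mg at t=3 h): 490·exp(−0.06931·9) = 262.584 mg/L
Dose 3 (425 mg at t=6 h): 425·exp(−0.06931·6) = 280.395 mg/L
Dose 4 (215 mg at t=9 h): 215·exp(−0.06931·3) = 174.634 mg/L
C(12) = 100.113 + 262.584 + 280.395 + 174.634 = 817.728 mg/L

817.728 mg/L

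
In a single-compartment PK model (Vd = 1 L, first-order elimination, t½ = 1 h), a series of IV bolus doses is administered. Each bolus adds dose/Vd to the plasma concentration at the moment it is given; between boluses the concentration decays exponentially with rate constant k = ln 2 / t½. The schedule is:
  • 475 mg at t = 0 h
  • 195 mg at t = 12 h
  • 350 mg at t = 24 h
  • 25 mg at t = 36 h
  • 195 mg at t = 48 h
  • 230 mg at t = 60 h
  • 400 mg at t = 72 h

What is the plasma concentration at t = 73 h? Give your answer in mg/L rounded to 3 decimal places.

200.028 mg/L

k = ln 2 / 1 = 0.69315 per h
Dose 1 (475 mg at t=0 h): 475·exp(−0.69315·73) = 0.000 mg/L
Dose 2 (195 mg at t=12 h): 195·exp(−0.69315·61) = 0.000 mg/L
Dose 3 (350 mg at t=24 h): 350·exp(−0.69315·49) = 0.000 mg/L
Dose 4 (25 mg at t=36 h): 25·exp(−0.69315·37) = 0.000 mg/L
Dose 5 (195 mg at t=48 h): 195·exp(−0.69315·25) = 0.000 mg/L
Dose 6 (230 mg at t=60 h): 230·exp(−0.69315·13) = 0.028 mg/L
Dose 7 (400 mg at t=72 h): 400·exp(−0.69315·1) = 200.000 mg/L
C(73) = 0.000 + 0.000 + 0.000 + 0.000 + 0.000 + 0.028 + 200.000 = 200.028 mg/L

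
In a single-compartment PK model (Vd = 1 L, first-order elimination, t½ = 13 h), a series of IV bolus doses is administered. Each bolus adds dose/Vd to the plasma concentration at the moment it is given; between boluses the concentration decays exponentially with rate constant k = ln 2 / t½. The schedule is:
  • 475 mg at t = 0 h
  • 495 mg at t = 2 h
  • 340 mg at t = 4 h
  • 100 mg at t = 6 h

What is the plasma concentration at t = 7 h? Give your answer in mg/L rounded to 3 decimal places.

1090.751 mg/L

k = ln 2 / 13 = 0.05332 per h
Dose 1 (475 mg at t=0 h): 475·exp(−0.05332·7) = 327.040 mg/L
Dose 2 (495 mg at t=2 h): 495·exp(−0.05332·5) = 379.162 mg/L
Dose 3 (340 mg at t=4 h): 340·exp(−0.05332·3) = 289.741 mg/L
Dose 4 (100 mg at t=6 h): 100·exp(−0.05332·1) = 94.808 mg/L
C(7) = 327.040 + 379.162 + 289.741 + 94.808 = 1090.751 mg/L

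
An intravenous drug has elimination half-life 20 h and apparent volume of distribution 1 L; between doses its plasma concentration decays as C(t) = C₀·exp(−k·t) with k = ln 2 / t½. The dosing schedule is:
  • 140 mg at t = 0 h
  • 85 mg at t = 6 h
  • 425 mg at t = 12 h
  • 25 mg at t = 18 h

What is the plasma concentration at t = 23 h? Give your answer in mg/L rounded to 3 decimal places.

k = ln 2 / 20 = 0.03466 per h
Dose 1 (140 mg at t=0 h): 140·exp(−0.03466·23) = 63.088 mg/L
Dose 2 (85 mg at t=6 h): 85·exp(−0.03466·17) = 47.157 mg/L
Dose 3 (425 mg at t=12 h): 425·exp(−0.03466·11) = 290.284 mg/L
Dose 4 (25 mg at t=18 h): 25·exp(−0.03466·5) = 21.022 mg/L
C(23) = 63.088 + 47.157 + 290.284 + 21.022 = 421.550 mg/L

421.550 mg/L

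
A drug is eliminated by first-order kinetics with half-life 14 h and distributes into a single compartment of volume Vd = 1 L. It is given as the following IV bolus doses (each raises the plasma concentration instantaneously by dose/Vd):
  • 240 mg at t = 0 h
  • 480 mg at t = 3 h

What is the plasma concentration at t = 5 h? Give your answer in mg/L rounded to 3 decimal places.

622.118 mg/L

k = ln 2 / 14 = 0.04951 per h
Dose 1 (240 mg at t=0 h): 240·exp(−0.04951·5) = 187.370 mg/L
Dose 2 (480 mg at t=3 h): 480·exp(−0.04951·2) = 434.747 mg/L
C(5) = 187.370 + 434.747 = 622.118 mg/L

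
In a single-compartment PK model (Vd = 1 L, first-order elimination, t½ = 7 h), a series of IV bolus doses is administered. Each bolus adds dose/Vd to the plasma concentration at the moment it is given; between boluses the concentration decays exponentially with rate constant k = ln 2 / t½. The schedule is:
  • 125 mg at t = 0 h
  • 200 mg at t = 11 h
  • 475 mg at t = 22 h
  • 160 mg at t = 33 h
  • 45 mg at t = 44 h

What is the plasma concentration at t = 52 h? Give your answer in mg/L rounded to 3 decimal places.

k = ln 2 / 7 = 0.09902 per h
Dose 1 (125 mg at t=0 h): 125·exp(−0.09902·52) = 0.726 mg/L
Dose 2 (200 mg at t=11 h): 200·exp(−0.09902·41) = 3.450 mg/L
Dose 3 (475 mg at t=22 h): 475·exp(−0.09902·30) = 24.354 mg/L
Dose 4 (160 mg at t=33 h): 160·exp(−0.09902·19) = 24.380 mg/L
Dose 5 (45 mg at t=44 h): 45·exp(−0.09902·8) = 20.379 mg/L
C(52) = 0.726 + 3.450 + 24.354 + 24.380 + 20.379 = 73.289 mg/L

73.289 mg/L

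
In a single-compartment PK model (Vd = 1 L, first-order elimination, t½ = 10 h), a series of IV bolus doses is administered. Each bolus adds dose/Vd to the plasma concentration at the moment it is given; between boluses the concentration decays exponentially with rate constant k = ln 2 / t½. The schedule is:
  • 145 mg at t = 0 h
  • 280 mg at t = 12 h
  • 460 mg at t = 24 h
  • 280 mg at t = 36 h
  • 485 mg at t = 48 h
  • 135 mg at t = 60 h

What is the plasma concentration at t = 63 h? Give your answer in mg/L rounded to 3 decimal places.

365.035 mg/L

k = ln 2 / 10 = 0.06931 per h
Dose 1 (145 mg at t=0 h): 145·exp(−0.06931·63) = 1.840 mg/L
Dose 2 (280 mg at t=12 h): 280·exp(−0.06931·51) = 8.164 mg/L
Dose 3 (460 mg at t=24 h): 460·exp(−0.06931·39) = 30.813 mg/L
Dose 4 (280 mg at t=36 h): 280·exp(−0.06931·27) = 43.090 mg/L
Dose 5 (485 mg at t=48 h): 485·exp(−0.06931·15) = 171.473 mg/L
Dose 6 (135 mg at t=60 h): 135·exp(−0.06931·3) = 109.654 mg/L
C(63) = 1.840 + 8.164 + 30.813 + 43.090 + 171.473 + 109.654 = 365.035 mg/L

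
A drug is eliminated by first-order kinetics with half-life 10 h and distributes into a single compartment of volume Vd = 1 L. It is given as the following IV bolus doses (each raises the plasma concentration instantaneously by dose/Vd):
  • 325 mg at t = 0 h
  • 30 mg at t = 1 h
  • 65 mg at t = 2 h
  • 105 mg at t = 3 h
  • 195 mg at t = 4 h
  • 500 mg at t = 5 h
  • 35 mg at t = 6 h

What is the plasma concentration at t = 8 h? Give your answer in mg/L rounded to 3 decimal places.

k = ln 2 / 10 = 0.06931 per h
Dose 1 (325 mg at t=0 h): 325·exp(−0.06931·8) = 186.663 mg/L
Dose 2 (30 mg at t=1 h): 30·exp(−0.06931·7) = 18.467 mg/L
Dose 3 (65 mg at t=2 h): 65·exp(−0.06931·6) = 42.884 mg/L
Dose 4 (105 mg at t=3 h): 105·exp(−0.06931·5) = 74.246 mg/L
Dose 5 (195 mg at t=4 h): 195·exp(−0.06931·4) = 147.782 mg/L
Dose 6 (500 mg at t=5 h): 500·exp(−0.06931·3) = 406.126 mg/L
Dose 7 (35 mg at t=6 h): 35·exp(−0.06931·2) = 30.469 mg/L
C(8) = 186.663 + 18.467 + 42.884 + 74.246 + 147.782 + 406.126 + 30.469 = 906.639 mg/L

906.639 mg/L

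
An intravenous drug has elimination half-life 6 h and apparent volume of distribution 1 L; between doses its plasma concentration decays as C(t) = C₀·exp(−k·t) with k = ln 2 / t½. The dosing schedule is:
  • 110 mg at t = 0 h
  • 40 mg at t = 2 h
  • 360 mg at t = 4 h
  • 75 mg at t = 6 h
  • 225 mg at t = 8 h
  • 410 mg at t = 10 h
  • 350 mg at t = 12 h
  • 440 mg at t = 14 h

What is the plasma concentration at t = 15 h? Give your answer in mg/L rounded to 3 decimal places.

k = ln 2 / 6 = 0.11552 per h
Dose 1 (110 mg at t=0 h): 110·exp(−0.11552·15) = 19.445 mg/L
Dose 2 (40 mg at t=2 h): 40·exp(−0.11552·13) = 8.909 mg/L
Dose 3 (360 mg at t=4 h): 360·exp(−0.11552·11) = 101.022 mg/L
Dose 4 (75 mg at t=6 h): 75·exp(−0.11552·9) = 26.517 mg/L
Dose 5 (225 mg at t=8 h): 225·exp(−0.11552·7) = 100.226 mg/L
Dose 6 (410 mg at t=10 h): 410·exp(−0.11552·5) = 230.105 mg/L
Dose 7 (350 mg at t=12 h): 350·exp(−0.11552·3) = 247.487 mg/L
Dose 8 (440 mg at t=14 h): 440·exp(−0.11552·1) = 391.995 mg/L
C(15) = 19.445 + 8.909 + 101.022 + 26.517 + 100.226 + 230.105 + 247.487 + 391.995 = 1125.706 mg/L

1125.706 mg/L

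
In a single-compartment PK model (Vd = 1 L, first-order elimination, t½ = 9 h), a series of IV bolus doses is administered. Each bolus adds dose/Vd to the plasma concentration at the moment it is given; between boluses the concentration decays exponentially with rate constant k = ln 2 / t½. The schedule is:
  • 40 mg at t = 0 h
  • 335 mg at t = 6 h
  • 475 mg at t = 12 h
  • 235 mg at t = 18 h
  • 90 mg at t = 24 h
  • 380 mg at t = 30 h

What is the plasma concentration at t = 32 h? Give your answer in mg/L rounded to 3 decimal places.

k = ln 2 / 9 = 0.07702 per h
Dose 1 (40 mg at t=0 h): 40·exp(−0.07702·32) = 3.402 mg/L
Dose 2 (335 mg at t=6 h): 335·exp(−0.07702·26) = 45.228 mg/L
Dose 3 (475 mg at t=12 h): 475·exp(−0.07702·20) = 101.798 mg/L
Dose 4 (235 mg at t=18 h): 235·exp(−0.07702·14) = 79.946 mg/L
Dose 5 (90 mg at t=24 h): 90·exp(−0.07702·8) = 48.603 mg/L
Dose 6 (380 mg at t=30 h): 380·exp(−0.07702·2) = 325.753 mg/L
C(32) = 3.402 + 45.228 + 101.798 + 79.946 + 48.603 + 325.753 = 604.729 mg/L

604.729 mg/L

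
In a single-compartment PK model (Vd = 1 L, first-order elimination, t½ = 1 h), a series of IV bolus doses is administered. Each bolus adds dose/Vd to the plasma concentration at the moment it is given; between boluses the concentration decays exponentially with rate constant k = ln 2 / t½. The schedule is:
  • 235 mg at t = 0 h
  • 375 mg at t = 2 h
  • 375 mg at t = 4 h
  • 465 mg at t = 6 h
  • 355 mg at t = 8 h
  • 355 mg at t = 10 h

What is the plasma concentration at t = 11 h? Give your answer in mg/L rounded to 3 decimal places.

240.183 mg/L

k = ln 2 / 1 = 0.69315 per h
Dose 1 (235 mg at t=0 h): 235·exp(−0.69315·11) = 0.115 mg/L
Dose 2 (375 mg at t=2 h): 375·exp(−0.69315·9) = 0.732 mg/L
Dose 3 (375 mg at t=4 h): 375·exp(−0.69315·7) = 2.930 mg/L
Dose 4 (465 mg at t=6 h): 465·exp(−0.69315·5) = 14.531 mg/L
Dose 5 (355 mg at t=8 h): 355·exp(−0.69315·3) = 44.375 mg/L
Dose 6 (355 mg at t=10 h): 355·exp(−0.69315·1) = 177.500 mg/L
C(11) = 0.115 + 0.732 + 2.930 + 14.531 + 44.375 + 177.500 = 240.183 mg/L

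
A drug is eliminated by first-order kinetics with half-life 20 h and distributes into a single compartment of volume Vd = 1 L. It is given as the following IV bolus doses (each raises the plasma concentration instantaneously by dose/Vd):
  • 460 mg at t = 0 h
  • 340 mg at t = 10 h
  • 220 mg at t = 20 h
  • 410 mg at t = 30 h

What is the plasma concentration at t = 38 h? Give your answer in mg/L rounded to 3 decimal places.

k = ln 2 / 20 = 0.03466 per h
Dose 1 (460 mg at t=0 h): 460·exp(−0.03466·38) = 123.254 mg/L
Dose 2 (340 mg at t=10 h): 340·exp(−0.03466·28) = 128.836 mg/L
Dose 3 (220 mg at t=20 h): 220·exp(−0.03466·18) = 117.895 mg/L
Dose 4 (410 mg at t=30 h): 410·exp(−0.03466·8) = 310.722 mg/L
C(38) = 123.254 + 128.836 + 117.895 + 310.722 = 680.707 mg/L

680.707 mg/L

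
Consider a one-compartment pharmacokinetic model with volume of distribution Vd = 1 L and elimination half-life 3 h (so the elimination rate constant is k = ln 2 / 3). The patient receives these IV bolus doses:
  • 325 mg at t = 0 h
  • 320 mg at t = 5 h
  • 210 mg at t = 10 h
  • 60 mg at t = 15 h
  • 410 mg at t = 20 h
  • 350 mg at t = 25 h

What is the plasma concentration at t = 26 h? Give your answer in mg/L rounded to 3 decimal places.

k = ln 2 / 3 = 0.23105 per h
Dose 1 (325 mg at t=0 h): 325·exp(−0.23105·26) = 0.800 mg/L
Dose 2 (320 mg at t=5 h): 320·exp(−0.23105·21) = 2.500 mg/L
Dose 3 (210 mg at t=10 h): 210·exp(−0.23105·16) = 5.209 mg/L
Dose 4 (60 mg at t=15 h): 60·exp(−0.23105·11) = 4.725 mg/L
Dose 5 (410 mg at t=20 h): 410·exp(−0.23105·6) = 102.500 mg/L
Dose 6 (350 mg at t=25 h): 350·exp(−0.23105·1) = 277.795 mg/L
C(26) = 0.800 + 2.500 + 5.209 + 4.725 + 102.500 + 277.795 = 393.528 mg/L

393.528 mg/L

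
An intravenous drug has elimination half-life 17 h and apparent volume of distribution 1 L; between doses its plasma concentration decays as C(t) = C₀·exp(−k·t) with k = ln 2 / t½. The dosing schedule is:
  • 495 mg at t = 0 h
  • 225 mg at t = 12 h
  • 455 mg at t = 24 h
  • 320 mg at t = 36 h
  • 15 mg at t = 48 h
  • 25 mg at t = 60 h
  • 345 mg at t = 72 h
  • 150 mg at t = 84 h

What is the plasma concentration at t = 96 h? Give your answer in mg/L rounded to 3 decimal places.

k = ln 2 / 17 = 0.04077 per h
Dose 1 (495 mg at t=0 h): 495·exp(−0.04077·96) = 9.878 mg/L
Dose 2 (225 mg at t=12 h): 225·exp(−0.04077·84) = 7.324 mg/L
Dose 3 (455 mg at t=24 h): 455·exp(−0.04077·72) = 24.158 mg/L
Dose 4 (320 mg at t=36 h): 320·exp(−0.04077·60) = 27.713 mg/L
Dose 5 (15 mg at t=48 h): 15·exp(−0.04077·48) = 2.119 mg/L
Dose 6 (25 mg at t=60 h): 25·exp(−0.04077·36) = 5.761 mg/L
Dose 7 (345 mg at t=72 h): 345·exp(−0.04077·24) = 129.669 mg/L
Dose 8 (150 mg at t=84 h): 150·exp(−0.04077·12) = 91.960 mg/L
C(96) = 9.878 + 7.324 + 24.158 + 27.713 + 2.119 + 5.761 + 129.669 + 91.960 = 298.582 mg/L

298.582 mg/L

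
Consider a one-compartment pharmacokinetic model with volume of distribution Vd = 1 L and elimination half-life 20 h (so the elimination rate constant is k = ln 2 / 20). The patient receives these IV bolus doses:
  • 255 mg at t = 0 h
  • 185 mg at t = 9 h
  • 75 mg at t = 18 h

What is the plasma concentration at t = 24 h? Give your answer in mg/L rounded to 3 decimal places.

k = ln 2 / 20 = 0.03466 per h
Dose 1 (255 mg at t=0 h): 255·exp(−0.03466·24) = 110.995 mg/L
Dose 2 (185 mg at t=9 h): 185·exp(−0.03466·15) = 110.002 mg/L
Dose 3 (75 mg at t=18 h): 75·exp(−0.03466·6) = 60.919 mg/L
C(24) = 110.995 + 110.002 + 60.919 = 281.916 mg/L

281.916 mg/L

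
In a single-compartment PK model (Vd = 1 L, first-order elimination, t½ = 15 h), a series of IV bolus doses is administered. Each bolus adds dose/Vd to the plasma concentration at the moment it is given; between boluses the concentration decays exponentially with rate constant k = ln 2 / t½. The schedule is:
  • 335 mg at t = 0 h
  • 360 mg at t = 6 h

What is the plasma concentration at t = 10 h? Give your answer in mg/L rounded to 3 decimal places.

k = ln 2 / 15 = 0.04621 per h
Dose 1 (335 mg at t=0 h): 335·exp(−0.04621·10) = 211.037 mg/L
Dose 2 (360 mg at t=6 h): 360·exp(−0.04621·4) = 299.246 mg/L
C(10) = 211.037 + 299.246 = 510.282 mg/L

510.282 mg/L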